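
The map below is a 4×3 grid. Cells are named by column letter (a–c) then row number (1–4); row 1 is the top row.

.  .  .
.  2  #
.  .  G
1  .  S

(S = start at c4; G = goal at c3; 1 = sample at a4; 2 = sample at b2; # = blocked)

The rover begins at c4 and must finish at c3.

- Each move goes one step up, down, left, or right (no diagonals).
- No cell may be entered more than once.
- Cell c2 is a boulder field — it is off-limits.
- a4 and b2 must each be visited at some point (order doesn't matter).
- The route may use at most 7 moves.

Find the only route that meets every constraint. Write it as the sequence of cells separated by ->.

c4 -> b4 -> a4 -> a3 -> a2 -> b2 -> b3 -> c3

Any route must reach a4 and b2 and still end at c3 within 7 moves, so the order of the required stops is forced.
Route from c4: left 2 to a4, up 2 to a2, right 1 to b2, down 1 to b3, right 1 to c3 — 7 moves in all.
Check: all required cells visited; 7 ≤ 7 moves.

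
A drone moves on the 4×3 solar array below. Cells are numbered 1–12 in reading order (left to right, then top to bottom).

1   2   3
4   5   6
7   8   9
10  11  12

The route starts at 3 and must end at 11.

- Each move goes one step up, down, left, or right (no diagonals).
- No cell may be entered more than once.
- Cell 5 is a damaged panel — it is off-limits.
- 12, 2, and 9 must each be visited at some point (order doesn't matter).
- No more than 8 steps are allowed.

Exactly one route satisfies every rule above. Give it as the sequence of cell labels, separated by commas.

3, 2, 1, 4, 7, 8, 9, 12, 11

Any route must reach 12, 2, and 9 and still end at 11 within 8 moves, so the order of the required stops is forced.
Route from 3: 2× left (reaching 1), 2× down (reaching 7), 2× right (reaching 9), down to 12, left to 11 — 8 moves in all.
Check: all required cells visited; 8 ≤ 8 moves.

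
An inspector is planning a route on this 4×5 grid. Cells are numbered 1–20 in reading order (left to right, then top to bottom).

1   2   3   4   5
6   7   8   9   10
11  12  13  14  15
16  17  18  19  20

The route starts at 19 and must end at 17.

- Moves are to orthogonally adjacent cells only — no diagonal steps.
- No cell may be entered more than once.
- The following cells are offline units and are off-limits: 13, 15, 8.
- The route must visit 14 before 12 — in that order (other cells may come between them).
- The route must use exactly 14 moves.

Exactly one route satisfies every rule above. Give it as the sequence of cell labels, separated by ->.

19 -> 14 -> 9 -> 10 -> 5 -> 4 -> 3 -> 2 -> 1 -> 6 -> 7 -> 12 -> 11 -> 16 -> 17

The waypoints must appear in the order 14, 12, with no cell reused.
Route from 19: up 2 to 9, right 1 to 10, up 1 to 5, left 4 to 1, down 1 to 6, right 1 to 7, down 1 to 12, left 1 to 11, down 1 to 16, right 1 to 17 — 14 moves in all.
Check: order respected (14 at step 1, 12 at step 11); 14 moves as required.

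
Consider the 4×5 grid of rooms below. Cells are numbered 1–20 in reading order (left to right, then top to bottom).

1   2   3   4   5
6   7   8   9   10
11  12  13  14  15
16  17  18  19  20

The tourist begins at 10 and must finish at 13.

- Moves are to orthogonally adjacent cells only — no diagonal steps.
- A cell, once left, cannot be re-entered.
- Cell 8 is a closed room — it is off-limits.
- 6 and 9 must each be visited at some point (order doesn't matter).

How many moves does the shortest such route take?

9

Any route passes through 6 and 9 in some order between 10 and 13. Summing Manhattan distances along each leg and taking the cheapest ordering (10 → 9 → 6 → 13) gives a lower bound of 1 + 3 + 3 = 7 moves.
That bound ignores the blocked cells. Measuring each leg by the fewest moves that actually steer around them (10→9: 1; 9→6: 5; 6→13: 3) raises the lower bound to 9.
A route of 9 moves exists: 10 → 9 → 4 → 3 → 2 → 7 → 6 → 11 → 12 → 13.
Since 9 matches that lower bound, it is optimal.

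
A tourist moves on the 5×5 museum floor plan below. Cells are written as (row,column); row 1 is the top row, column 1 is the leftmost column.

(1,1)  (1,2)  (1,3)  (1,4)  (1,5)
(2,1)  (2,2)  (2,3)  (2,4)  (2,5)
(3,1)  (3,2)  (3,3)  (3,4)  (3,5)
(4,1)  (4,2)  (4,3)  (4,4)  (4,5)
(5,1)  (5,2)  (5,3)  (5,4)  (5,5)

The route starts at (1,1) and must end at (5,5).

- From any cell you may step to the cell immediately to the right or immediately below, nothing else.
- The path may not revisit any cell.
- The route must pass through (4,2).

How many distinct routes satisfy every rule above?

16

A right/down-only route from (1,1) to (5,5) makes exactly 4 down-moves and 4 right-moves in some order.
With no other constraints that would be C(8,4) = 70 routes.
Split at (4,2) and multiply the segment counts: (1,1)→(4,2): 4; (4,2)→(5,5): 4; product = 16.
That gives 16 routes.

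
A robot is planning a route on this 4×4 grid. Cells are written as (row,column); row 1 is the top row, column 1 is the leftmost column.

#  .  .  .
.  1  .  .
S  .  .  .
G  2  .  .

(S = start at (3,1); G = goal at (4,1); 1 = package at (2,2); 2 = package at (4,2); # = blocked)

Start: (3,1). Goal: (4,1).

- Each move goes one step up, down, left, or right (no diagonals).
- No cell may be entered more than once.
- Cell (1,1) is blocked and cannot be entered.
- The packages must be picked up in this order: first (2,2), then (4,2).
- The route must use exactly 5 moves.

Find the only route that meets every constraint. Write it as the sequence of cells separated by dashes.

The waypoints must appear in the order (2,2), (4,2), with no cell reused.
Route from (3,1): up 1 to (2,1), right 1 to (2,2), down 2 to (4,2), left 1 to (4,1) — 5 moves in all.
Check: order respected (1 at step 2, 2 at step 4); 5 moves as required.

(3,1) - (2,1) - (2,2) - (3,2) - (4,2) - (4,1)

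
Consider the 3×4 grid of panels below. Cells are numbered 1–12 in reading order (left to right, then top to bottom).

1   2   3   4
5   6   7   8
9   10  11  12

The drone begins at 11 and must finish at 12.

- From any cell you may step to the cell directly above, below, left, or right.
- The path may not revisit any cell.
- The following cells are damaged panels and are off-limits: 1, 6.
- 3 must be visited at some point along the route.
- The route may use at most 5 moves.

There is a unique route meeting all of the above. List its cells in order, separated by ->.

11 -> 7 -> 3 -> 4 -> 8 -> 12

Any route must reach 3 and still end at 12 within 5 moves, so the order of the required stops is forced.
Route from 11: 2× up (reaching 3), right to 4, 2× down (reaching 12) — 5 moves in all.
Check: all required cells visited; 5 ≤ 5 moves.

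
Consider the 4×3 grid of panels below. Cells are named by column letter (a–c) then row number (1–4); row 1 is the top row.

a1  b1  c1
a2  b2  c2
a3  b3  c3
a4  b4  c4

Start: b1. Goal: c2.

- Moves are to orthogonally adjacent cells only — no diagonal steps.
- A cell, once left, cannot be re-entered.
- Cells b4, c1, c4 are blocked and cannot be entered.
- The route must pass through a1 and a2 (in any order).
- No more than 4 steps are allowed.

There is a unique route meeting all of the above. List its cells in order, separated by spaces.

b1 a1 a2 b2 c2

The budget equals the shortest possible length, so every move has to be on a shortest route through the required cells.
Route from b1: left to a1, down to a2, 2× right (reaching c2) — 4 moves in all.
Check: all required cells visited; 4 ≤ 4 moves.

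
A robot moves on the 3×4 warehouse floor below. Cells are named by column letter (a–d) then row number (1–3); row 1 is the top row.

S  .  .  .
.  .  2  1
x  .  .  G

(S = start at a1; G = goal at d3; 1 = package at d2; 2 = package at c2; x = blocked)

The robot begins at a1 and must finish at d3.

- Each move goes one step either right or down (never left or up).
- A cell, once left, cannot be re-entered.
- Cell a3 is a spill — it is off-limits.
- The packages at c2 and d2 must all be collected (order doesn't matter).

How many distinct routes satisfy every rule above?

A right/down-only route from a1 to d3 makes exactly 2 down-moves and 3 right-moves in some order.
With no other constraints that would be C(5,2) = 10 routes.
A monotone route can only reach the required cells in the order c2, d2, so split there and multiply the segment counts (each segment already excludes blocked cells): a1→c2: 3; c2→d2: 1; d2→d3: 1; product = 3.
That gives 3 routes.

3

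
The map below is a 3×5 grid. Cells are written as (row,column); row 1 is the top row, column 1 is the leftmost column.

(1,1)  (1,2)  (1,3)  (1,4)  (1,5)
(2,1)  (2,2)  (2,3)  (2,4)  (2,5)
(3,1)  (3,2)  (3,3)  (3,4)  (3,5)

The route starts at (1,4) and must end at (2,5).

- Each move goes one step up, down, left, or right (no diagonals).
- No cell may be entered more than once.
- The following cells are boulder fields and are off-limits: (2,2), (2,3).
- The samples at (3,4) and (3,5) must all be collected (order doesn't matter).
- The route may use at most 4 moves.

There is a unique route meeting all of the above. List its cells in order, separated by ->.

Any route must reach (3,4) and (3,5) and still end at (2,5) within 4 moves, so the order of the required stops is forced.
Route from (1,4): 2× down (reaching (3,4)), right to (3,5), up to (2,5) — 4 moves in all.
Check: all required cells visited; 4 ≤ 4 moves.

(1,4) -> (2,4) -> (3,4) -> (3,5) -> (2,5)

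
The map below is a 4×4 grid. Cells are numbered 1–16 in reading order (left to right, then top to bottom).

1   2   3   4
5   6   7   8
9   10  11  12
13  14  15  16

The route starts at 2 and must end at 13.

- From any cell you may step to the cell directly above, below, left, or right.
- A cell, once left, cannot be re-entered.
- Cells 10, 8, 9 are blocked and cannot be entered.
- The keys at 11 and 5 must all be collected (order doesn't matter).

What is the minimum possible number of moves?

8

Any route passes through 11 and 5 in some order between 2 and 13. Summing Manhattan distances along each leg and taking the cheapest ordering (2 → 11 → 5 → 13) gives a lower bound of 3 + 3 + 2 = 8 moves.
A route of 8 moves achieves this: 2 → 1 → 5 → 6 → 7 → 11 → 15 → 14 → 13.
Since 8 matches the lower bound, it is optimal.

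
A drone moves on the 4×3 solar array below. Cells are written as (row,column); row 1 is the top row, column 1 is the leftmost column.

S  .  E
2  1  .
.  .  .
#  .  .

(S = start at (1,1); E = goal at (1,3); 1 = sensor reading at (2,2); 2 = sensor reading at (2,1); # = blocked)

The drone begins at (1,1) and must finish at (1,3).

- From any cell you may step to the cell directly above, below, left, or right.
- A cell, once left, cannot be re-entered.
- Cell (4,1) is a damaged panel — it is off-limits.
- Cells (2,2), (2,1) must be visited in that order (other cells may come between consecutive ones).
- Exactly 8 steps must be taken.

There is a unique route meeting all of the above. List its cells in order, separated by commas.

(1,1), (1,2), (2,2), (2,1), (3,1), (3,2), (3,3), (2,3), (1,3)

The waypoints must appear in the order (2,2), (2,1), with no cell reused.
Route from (1,1): right 1 to (1,2), down 1 to (2,2), left 1 to (2,1), down 1 to (3,1), right 2 to (3,3), up 2 to (1,3) — 8 moves in all.
Check: order respected (1 at step 2, 2 at step 3); 8 moves as required.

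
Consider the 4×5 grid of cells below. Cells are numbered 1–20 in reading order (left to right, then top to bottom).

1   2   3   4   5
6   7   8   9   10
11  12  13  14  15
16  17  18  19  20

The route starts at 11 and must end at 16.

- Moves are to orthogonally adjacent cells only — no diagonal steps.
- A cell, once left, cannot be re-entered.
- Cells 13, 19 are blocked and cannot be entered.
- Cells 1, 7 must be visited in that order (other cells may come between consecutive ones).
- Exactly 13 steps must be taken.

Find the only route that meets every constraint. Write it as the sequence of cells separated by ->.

The waypoints must appear in the order 1, 7, with no cell reused.
Route from 11: up 2 to 1, right 4 to 5, down 1 to 10, left 3 to 7, down 2 to 17, left 1 to 16 — 13 moves in all.
Check: order respected (1 at step 2, 7 at step 10); 13 moves as required.

11 -> 6 -> 1 -> 2 -> 3 -> 4 -> 5 -> 10 -> 9 -> 8 -> 7 -> 12 -> 17 -> 16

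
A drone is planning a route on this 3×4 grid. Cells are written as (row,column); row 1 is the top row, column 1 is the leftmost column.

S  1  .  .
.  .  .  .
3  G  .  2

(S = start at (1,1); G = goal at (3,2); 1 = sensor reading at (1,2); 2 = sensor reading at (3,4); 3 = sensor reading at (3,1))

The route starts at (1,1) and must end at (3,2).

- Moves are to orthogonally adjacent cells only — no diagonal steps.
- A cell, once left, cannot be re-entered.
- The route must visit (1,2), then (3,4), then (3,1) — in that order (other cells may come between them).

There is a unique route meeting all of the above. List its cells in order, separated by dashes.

(1,1) - (1,2) - (1,3) - (1,4) - (2,4) - (3,4) - (3,3) - (2,3) - (2,2) - (2,1) - (3,1) - (3,2)

The waypoints must appear in the order (1,2), (3,4), (3,1), with no cell reused.
Route from (1,1): 3× right (reaching (1,4)), 2× down (reaching (3,4)), left to (3,3), up to (2,3), 2× left (reaching (2,1)), down to (3,1), right to (3,2) — 11 moves in all.
Check: order respected (1 at step 1, 2 at step 5, 3 at step 10).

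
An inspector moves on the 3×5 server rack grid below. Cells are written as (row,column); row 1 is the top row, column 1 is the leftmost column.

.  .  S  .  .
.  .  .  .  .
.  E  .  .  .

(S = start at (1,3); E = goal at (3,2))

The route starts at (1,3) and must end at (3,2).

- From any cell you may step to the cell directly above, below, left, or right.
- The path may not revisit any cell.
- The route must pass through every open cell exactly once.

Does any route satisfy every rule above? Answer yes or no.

no

Colour the cells like a checkerboard: each orthogonal step flips colour, so a Hamiltonian route alternates colours. Here there are 8 cells of one colour and 7 of the other, with start on the opposite colour to the goal — the counts and endpoints can't be arranged into an alternating sequence of length 15, so no Hamiltonian route exists.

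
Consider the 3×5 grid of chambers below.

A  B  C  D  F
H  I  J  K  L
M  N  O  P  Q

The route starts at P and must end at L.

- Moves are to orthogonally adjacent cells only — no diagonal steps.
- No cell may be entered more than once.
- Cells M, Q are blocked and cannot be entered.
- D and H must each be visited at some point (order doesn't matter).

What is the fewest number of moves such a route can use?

10

Any route passes through D and H in some order between P and L. Summing Manhattan distances along each leg and taking the cheapest ordering (P → D → H → L) gives a lower bound of 2 + 4 + 4 = 10 moves.
A route of 10 moves achieves this: P → K → J → I → H → A → B → C → D → F → L.
Since 10 matches the lower bound, it is optimal.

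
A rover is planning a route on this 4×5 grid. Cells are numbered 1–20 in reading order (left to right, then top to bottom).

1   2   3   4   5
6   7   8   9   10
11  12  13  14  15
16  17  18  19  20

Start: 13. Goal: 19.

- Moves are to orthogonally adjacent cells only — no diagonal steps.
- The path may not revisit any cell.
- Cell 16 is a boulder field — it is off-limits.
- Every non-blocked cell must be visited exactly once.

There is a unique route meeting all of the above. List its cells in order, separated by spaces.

Need to visit all 19 open cells exactly once, starting at 13 and ending at 19.
Cell 1 has only two open neighbours (6 and 2), so the path must pass straight through it: one of those is the cell it's entered from and the other is where it exits.
Route from 13: down to 18, left to 17, up to 12, left to 11, 2× up (reaching 1), right to 2, down to 7, right to 8, up to 3, 2× right (reaching 5), down to 10, left to 9, down to 14, right to 15, down to 20, left to 19 — 18 moves in all.
Check: all 19 open cells covered.

13 18 17 12 11 6 1 2 7 8 3 4 5 10 9 14 15 20 19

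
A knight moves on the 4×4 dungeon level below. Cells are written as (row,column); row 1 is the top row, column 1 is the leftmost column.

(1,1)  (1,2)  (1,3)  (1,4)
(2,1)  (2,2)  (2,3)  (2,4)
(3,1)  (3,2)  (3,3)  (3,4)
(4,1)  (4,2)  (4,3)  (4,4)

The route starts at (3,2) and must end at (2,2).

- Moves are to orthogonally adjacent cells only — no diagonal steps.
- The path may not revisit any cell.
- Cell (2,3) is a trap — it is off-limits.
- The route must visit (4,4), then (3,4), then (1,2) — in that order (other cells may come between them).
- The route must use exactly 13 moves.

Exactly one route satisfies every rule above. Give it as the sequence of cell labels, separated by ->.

(3,2) -> (3,1) -> (4,1) -> (4,2) -> (4,3) -> (4,4) -> (3,4) -> (2,4) -> (1,4) -> (1,3) -> (1,2) -> (1,1) -> (2,1) -> (2,2)

The waypoints must appear in the order (4,4), (3,4), (1,2), with no cell reused.
Route from (3,2): left to (3,1), down to (4,1), 3× right (reaching (4,4)), 3× up (reaching (1,4)), 3× left (reaching (1,1)), down to (2,1), right to (2,2) — 13 moves in all.
Check: order respected ((4,4) at step 5, (3,4) at step 6, (1,2) at step 10); 13 moves as required.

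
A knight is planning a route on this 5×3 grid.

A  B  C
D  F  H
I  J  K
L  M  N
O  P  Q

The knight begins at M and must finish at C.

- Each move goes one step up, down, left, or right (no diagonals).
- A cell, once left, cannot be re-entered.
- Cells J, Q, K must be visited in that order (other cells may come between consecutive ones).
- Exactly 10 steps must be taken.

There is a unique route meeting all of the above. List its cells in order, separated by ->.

The waypoints must appear in the order J, Q, K, with no cell reused.
Route from M: up 1 to J, left 1 to I, down 2 to O, right 2 to Q, up 4 to C — 10 moves in all.
Check: order respected (J at step 1, Q at step 6, K at step 8); 10 moves as required.

M -> J -> I -> L -> O -> P -> Q -> N -> K -> H -> C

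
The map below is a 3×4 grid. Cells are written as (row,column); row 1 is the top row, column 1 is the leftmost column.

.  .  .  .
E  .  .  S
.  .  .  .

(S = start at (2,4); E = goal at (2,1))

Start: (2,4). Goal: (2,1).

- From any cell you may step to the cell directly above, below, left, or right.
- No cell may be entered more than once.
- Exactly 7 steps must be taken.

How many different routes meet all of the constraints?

12

Need simple routes of exactly 7 moves from (2,4) to (2,1) (Manhattan distance 3, so 2 moves are spent on a detour and 2 undoing it).
Branch systematically from the start, pruning whenever the remaining move budget drops below the Manhattan distance to (2,1) or differs from it in parity. Grouping the completions by first move — via (1,4): 5; via (3,4): 5; via (2,3): 2 — and summing: 5 + 5 + 2 = 12.
That gives 12 routes.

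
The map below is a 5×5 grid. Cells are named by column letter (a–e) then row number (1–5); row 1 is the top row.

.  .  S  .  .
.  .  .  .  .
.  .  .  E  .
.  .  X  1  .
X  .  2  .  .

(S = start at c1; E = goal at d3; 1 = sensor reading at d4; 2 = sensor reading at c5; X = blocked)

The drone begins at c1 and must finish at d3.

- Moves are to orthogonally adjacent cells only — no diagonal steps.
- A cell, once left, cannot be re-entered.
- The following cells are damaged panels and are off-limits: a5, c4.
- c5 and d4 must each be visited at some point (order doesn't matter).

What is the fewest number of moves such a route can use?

Any route passes through c5 and d4 in some order between c1 and d3. Summing Manhattan distances along each leg and taking the cheapest ordering (c1 → c5 → d4 → d3) gives a lower bound of 4 + 2 + 1 = 7 moves.
That bound ignores the blocked cells. Measuring each leg by the fewest moves that actually steer around them (c1→d4: 4; d4→c5: 2; c5→d3: 3) raises the lower bound to 9.
A route of 9 moves exists: c1 → c2 → c3 → b3 → b4 → b5 → c5 → d5 → d4 → d3.
Since 9 matches that lower bound, it is optimal.

9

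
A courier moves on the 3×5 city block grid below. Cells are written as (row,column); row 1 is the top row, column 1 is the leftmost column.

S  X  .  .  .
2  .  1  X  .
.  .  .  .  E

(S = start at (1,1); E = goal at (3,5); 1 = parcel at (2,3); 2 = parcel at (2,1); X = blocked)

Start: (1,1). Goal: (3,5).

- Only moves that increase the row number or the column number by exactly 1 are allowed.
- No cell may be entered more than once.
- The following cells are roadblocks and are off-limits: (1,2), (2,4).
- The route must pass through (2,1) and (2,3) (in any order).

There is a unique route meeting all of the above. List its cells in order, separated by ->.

(1,1) -> (2,1) -> (2,2) -> (2,3) -> (3,3) -> (3,4) -> (3,5)

Moves only go right or down, so the column and row indices never decrease.
Route from (1,1): down to (2,1), 2× right (reaching (2,3)), down to (3,3), 2× right (reaching (3,5)) — 6 moves in all.
Check: all required cells visited.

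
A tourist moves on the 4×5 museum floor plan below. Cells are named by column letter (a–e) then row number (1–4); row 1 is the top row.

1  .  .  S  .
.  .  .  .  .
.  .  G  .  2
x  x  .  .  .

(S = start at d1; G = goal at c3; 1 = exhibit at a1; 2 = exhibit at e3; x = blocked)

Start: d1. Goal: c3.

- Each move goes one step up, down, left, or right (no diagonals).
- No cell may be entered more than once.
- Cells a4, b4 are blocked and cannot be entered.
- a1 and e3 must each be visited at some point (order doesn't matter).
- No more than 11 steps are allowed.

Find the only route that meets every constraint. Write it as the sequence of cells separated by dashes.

d1 - c1 - b1 - a1 - a2 - b2 - c2 - d2 - e2 - e3 - d3 - c3

The 11-move cap with required stops at a1, e3 leaves no slack for detours.
Route from d1: left 3 to a1, down 1 to a2, right 4 to e2, down 1 to e3, left 2 to c3 — 11 moves in all.
Check: all required cells visited; 11 ≤ 11 moves.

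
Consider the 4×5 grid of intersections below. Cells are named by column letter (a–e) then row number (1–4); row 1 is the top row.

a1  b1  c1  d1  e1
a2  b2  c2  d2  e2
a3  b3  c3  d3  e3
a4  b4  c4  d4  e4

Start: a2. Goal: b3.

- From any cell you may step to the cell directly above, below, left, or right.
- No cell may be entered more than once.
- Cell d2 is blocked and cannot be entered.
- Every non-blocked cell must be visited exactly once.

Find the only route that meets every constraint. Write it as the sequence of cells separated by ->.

Need to visit all 19 open cells exactly once, starting at a2 and ending at b3.
Cell e4 has only two open neighbours (e3 and d4), so the path must pass straight through it: one of those is the cell it's entered from and the other is where it exits.
Route from a2: up 1 to a1, right 1 to b1, down 1 to b2, right 1 to c2, up 1 to c1, right 2 to e1, down 3 to e4, left 1 to d4, up 1 to d3, left 1 to c3, down 1 to c4, left 2 to a4, up 1 to a3, right 1 to b3 — 18 moves in all.
Check: all 19 open cells covered.

a2 -> a1 -> b1 -> b2 -> c2 -> c1 -> d1 -> e1 -> e2 -> e3 -> e4 -> d4 -> d3 -> c3 -> c4 -> b4 -> a4 -> a3 -> b3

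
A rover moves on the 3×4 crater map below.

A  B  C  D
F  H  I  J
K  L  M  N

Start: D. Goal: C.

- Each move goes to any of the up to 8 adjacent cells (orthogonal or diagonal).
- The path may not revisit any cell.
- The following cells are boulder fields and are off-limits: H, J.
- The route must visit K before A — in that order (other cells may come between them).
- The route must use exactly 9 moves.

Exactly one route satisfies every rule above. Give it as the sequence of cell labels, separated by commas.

D, I, N, M, L, K, F, A, B, C

The waypoints must appear in the order K, A, with no cell reused.
Route from D: down-left 1 to I, down-right 1 to N, left 3 to K, up 2 to A, right 2 to C — 9 moves in all.
Check: order respected (K at step 5, A at step 7); 9 moves as required.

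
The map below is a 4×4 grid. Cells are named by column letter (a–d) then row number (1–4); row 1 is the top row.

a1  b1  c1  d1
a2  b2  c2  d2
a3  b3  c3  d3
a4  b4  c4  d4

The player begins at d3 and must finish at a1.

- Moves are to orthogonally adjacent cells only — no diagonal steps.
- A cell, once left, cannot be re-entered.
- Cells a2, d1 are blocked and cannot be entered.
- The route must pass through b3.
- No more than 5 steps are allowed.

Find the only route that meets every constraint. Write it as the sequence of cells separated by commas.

d3, c3, b3, b2, b1, a1

Any route must reach b3 and still end at a1 within 5 moves, so the order of the required stops is forced.
Route from d3: 2× left (reaching b3), 2× up (reaching b1), left to a1 — 5 moves in all.
Check: all required cells visited; 5 ≤ 5 moves.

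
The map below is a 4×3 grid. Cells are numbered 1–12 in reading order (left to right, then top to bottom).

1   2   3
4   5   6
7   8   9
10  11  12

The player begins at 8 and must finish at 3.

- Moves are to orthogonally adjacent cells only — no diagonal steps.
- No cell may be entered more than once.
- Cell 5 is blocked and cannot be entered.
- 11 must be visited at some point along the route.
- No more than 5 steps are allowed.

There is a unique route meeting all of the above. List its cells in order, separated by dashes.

Any route must reach 11 and still end at 3 within 5 moves, so the order of the required stops is forced.
Route from 8: down 1 to 11, right 1 to 12, up 3 to 3 — 5 moves in all.
Check: all required cells visited; 5 ≤ 5 moves.

8 - 11 - 12 - 9 - 6 - 3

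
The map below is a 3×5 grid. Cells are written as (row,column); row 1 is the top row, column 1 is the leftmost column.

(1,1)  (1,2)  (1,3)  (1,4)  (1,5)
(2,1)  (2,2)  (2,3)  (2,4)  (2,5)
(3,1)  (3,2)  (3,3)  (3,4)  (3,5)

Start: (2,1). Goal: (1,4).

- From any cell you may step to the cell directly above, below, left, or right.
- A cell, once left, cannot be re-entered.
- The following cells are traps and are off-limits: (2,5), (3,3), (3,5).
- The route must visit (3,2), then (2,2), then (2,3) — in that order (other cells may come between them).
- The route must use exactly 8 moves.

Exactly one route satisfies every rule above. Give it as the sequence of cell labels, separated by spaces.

The waypoints must appear in the order (3,2), (2,2), (2,3), with no cell reused.
Route from (2,1): down to (3,1), right to (3,2), 2× up (reaching (1,2)), right to (1,3), down to (2,3), right to (2,4), up to (1,4) — 8 moves in all.
Check: order respected ((3,2) at step 2, (2,2) at step 3, (2,3) at step 6); 8 moves as required.

(2,1) (3,1) (3,2) (2,2) (1,2) (1,3) (2,3) (2,4) (1,4)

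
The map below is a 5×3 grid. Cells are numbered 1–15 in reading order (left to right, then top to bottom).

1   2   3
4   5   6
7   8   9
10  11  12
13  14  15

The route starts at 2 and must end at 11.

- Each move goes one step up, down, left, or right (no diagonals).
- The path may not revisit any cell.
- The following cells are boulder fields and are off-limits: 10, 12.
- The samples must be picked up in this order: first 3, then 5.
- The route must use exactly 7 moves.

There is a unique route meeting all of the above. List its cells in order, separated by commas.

The waypoints must appear in the order 3, 5, with no cell reused.
Route from 2: right to 3, down to 6, 2× left (reaching 4), down to 7, right to 8, down to 11 — 7 moves in all.
Check: order respected (3 at step 1, 5 at step 3); 7 moves as required.

2, 3, 6, 5, 4, 7, 8, 11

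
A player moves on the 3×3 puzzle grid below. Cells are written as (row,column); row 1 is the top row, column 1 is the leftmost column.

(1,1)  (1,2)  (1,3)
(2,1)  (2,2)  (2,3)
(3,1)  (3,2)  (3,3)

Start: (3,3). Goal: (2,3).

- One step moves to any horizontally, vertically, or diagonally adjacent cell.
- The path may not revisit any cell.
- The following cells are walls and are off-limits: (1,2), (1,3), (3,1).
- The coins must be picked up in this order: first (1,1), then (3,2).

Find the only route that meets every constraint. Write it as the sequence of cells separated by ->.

(3,3) -> (2,2) -> (1,1) -> (2,1) -> (3,2) -> (2,3)

The waypoints must appear in the order (1,1), (3,2), with no cell reused.
Route from (3,3): 2× up-left (reaching (1,1)), down to (2,1), down-right to (3,2), up-right to (2,3) — 5 moves in all.
Check: order respected ((1,1) at step 2, (3,2) at step 4).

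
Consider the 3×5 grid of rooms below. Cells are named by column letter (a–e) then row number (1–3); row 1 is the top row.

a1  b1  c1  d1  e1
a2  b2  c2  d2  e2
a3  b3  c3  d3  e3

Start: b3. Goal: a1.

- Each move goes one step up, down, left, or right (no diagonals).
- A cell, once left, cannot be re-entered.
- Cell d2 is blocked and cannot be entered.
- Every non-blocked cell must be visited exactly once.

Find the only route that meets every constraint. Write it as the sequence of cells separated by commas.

Need to visit all 14 open cells exactly once, starting at b3 and ending at a1.
Cell d1 has only two open neighbours (c1 and e1), so the path must pass straight through it: one of those is the cell it's entered from and the other is where it exits.
Route from b3: left to a3, up to a2, 2× right (reaching c2), down to c3, 2× right (reaching e3), 2× up (reaching e1), 4× left (reaching a1) — 13 moves in all.
Check: all 14 open cells covered.

b3, a3, a2, b2, c2, c3, d3, e3, e2, e1, d1, c1, b1, a1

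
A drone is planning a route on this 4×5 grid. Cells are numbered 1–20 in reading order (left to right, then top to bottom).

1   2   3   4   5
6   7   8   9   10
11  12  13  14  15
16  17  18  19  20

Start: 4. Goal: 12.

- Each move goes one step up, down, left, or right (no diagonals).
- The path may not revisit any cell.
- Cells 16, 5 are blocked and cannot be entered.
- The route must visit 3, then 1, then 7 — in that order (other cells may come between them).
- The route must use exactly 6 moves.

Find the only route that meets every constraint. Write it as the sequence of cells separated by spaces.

The waypoints must appear in the order 3, 1, 7, with no cell reused.
Route from 4: left 3 to 1, down 1 to 6, right 1 to 7, down 1 to 12 — 6 moves in all.
Check: order respected (3 at step 1, 1 at step 3, 7 at step 5); 6 moves as required.

4 3 2 1 6 7 12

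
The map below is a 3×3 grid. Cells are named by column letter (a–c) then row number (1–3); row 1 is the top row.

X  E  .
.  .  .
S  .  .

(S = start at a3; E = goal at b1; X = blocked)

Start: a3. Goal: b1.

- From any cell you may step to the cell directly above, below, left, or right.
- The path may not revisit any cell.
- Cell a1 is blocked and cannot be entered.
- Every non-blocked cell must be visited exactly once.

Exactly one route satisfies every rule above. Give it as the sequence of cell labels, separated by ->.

Need to visit all 8 open cells exactly once, starting at a3 and ending at b1.
Route from a3: up 1 to a2, right 1 to b2, down 1 to b3, right 1 to c3, up 2 to c1, left 1 to b1 — 7 moves in all.
Check: all 8 open cells covered.

a3 -> a2 -> b2 -> b3 -> c3 -> c2 -> c1 -> b1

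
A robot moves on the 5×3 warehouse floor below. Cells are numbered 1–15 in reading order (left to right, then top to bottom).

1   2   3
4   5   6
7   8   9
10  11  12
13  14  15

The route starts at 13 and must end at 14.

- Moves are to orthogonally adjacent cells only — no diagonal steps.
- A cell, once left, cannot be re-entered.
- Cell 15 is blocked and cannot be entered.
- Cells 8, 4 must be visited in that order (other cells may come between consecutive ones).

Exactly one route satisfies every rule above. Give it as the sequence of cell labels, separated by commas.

13, 10, 7, 8, 5, 4, 1, 2, 3, 6, 9, 12, 11, 14

The waypoints must appear in the order 8, 4, with no cell reused.
Route from 13: up 2 to 7, right 1 to 8, up 1 to 5, left 1 to 4, up 1 to 1, right 2 to 3, down 3 to 12, left 1 to 11, down 1 to 14 — 13 moves in all.
Check: order respected (8 at step 3, 4 at step 5).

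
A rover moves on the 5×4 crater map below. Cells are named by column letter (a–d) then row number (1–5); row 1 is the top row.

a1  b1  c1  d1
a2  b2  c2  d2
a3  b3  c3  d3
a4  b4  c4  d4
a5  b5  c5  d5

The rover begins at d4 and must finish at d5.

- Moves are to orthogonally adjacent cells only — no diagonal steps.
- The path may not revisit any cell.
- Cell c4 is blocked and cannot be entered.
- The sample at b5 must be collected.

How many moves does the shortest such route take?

Any route passes through b5 somewhere between d4 and d5. Summing Manhattan distances along the two legs (d4 → b5 → d5) gives a lower bound of 3 + 2 = 5 moves.
The shortest route satisfying every rule uses 7 moves: d4 → d3 → c3 → b3 → b4 → b5 → c5 → d5.
The no-revisit rule (legs can't share cells) pushes the minimum above the 5-move bound; an exhaustive check rules out every length from 5 to 6, leaving 7 as the minimum.

7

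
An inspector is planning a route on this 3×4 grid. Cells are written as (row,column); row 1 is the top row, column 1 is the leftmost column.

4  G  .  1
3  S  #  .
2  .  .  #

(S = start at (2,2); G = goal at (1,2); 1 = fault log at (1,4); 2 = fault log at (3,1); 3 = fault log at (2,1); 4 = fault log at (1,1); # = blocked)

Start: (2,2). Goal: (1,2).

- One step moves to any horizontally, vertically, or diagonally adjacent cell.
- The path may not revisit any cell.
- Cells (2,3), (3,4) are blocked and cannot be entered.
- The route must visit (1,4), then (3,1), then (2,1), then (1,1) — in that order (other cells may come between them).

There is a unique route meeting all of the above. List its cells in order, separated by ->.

The waypoints must appear in the order (1,4), (3,1), (2,1), (1,1), with no cell reused.
Route from (2,2): up-right to (1,3), right to (1,4), down to (2,4), down-left to (3,3), 2× left (reaching (3,1)), 2× up (reaching (1,1)), right to (1,2) — 9 moves in all.
Check: order respected (1 at step 2, 2 at step 6, 3 at step 7, 4 at step 8).

(2,2) -> (1,3) -> (1,4) -> (2,4) -> (3,3) -> (3,2) -> (3,1) -> (2,1) -> (1,1) -> (1,2)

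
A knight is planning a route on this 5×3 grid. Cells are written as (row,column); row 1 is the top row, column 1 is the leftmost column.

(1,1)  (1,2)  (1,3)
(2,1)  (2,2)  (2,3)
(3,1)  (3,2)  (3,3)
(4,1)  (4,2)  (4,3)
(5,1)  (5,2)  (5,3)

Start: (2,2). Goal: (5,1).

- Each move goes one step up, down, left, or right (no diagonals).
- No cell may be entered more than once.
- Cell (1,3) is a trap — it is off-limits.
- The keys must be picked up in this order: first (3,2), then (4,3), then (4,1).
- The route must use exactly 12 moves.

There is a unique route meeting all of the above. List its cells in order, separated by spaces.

The waypoints must appear in the order (3,2), (4,3), (4,1), with no cell reused.
Route from (2,2): up 1 to (1,2), left 1 to (1,1), down 2 to (3,1), right 2 to (3,3), down 2 to (5,3), left 1 to (5,2), up 1 to (4,2), left 1 to (4,1), down 1 to (5,1) — 12 moves in all.
Check: order respected ((3,2) at step 5, (4,3) at step 7, (4,1) at step 11); 12 moves as required.

(2,2) (1,2) (1,1) (2,1) (3,1) (3,2) (3,3) (4,3) (5,3) (5,2) (4,2) (4,1) (5,1)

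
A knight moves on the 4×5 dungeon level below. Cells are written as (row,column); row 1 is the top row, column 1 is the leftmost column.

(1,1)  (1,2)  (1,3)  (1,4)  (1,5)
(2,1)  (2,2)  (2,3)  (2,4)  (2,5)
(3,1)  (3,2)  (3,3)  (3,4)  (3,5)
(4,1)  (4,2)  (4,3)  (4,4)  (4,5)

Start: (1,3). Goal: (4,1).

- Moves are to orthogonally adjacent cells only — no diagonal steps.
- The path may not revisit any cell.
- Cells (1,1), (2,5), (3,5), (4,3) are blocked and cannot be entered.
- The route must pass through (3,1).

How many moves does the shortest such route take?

5

Any route passes through (3,1) somewhere between (1,3) and (4,1). Summing Manhattan distances along the two legs ((1,3) → (3,1) → (4,1)) gives a lower bound of 4 + 1 = 5 moves.
A route of 5 moves achieves this: (1,3) → (2,3) → (3,3) → (3,2) → (3,1) → (4,1).
Since 5 matches the lower bound, it is optimal.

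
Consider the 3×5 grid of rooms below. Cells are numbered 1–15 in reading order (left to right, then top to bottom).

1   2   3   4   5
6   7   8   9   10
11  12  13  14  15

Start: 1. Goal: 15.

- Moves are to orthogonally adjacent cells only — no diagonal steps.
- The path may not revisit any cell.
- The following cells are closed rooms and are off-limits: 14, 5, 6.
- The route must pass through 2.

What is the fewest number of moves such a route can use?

6

Any route passes through 2 somewhere between 1 and 15. Summing Manhattan distances along the two legs (1 → 2 → 15) gives a lower bound of 1 + 5 = 6 moves.
A route of 6 moves achieves this: 1 → 2 → 7 → 8 → 9 → 10 → 15.
Since 6 matches the lower bound, it is optimal.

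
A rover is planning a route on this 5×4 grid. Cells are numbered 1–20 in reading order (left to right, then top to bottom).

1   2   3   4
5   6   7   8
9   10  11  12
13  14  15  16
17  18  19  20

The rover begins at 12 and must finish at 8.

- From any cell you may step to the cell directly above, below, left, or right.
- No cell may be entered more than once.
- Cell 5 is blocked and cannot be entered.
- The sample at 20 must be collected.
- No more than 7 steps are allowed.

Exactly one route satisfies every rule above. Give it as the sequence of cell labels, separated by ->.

Any route must reach 20 and still end at 8 within 7 moves, so the order of the required stops is forced.
Route from 12: down 2 to 20, left 1 to 19, up 3 to 7, right 1 to 8 — 7 moves in all.
Check: all required cells visited; 7 ≤ 7 moves.

12 -> 16 -> 20 -> 19 -> 15 -> 11 -> 7 -> 8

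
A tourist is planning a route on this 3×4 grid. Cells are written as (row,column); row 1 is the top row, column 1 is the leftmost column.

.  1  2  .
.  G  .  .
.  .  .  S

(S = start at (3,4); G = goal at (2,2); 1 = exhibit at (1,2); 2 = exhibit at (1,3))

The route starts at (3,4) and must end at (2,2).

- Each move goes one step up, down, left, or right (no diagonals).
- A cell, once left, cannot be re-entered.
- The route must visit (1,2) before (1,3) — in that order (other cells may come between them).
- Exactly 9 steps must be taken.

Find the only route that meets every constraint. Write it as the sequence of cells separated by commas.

(3,4), (3,3), (3,2), (3,1), (2,1), (1,1), (1,2), (1,3), (2,3), (2,2)

The waypoints must appear in the order (1,2), (1,3), with no cell reused.
Route from (3,4): left 3 to (3,1), up 2 to (1,1), right 2 to (1,3), down 1 to (2,3), left 1 to (2,2) — 9 moves in all.
Check: order respected (1 at step 6, 2 at step 7); 9 moves as required.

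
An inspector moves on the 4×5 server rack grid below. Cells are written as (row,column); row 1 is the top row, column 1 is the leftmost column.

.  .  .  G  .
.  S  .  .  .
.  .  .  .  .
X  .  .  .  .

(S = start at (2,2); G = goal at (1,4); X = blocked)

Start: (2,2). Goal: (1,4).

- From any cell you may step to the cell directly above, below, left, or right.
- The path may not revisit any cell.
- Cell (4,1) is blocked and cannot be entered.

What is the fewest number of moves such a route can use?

The Manhattan distance from (2,2) to (1,4) is |2−1| + |2−4| = 3, so at least 3 moves are needed.
A route of 3 moves achieves this: (2,2) → (1,2) → (1,3) → (1,4).
Since 3 matches the lower bound, it is optimal.

3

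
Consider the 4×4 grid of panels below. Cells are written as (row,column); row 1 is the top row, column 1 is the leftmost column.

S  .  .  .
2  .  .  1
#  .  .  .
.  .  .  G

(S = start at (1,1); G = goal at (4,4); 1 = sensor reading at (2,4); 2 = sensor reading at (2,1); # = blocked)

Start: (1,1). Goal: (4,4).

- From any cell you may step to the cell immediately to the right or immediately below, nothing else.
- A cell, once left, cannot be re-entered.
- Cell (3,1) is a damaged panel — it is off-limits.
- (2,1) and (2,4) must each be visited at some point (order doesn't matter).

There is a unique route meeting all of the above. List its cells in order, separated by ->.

Moves only go right or down, so the column and row indices never decrease.
Route from (1,1): down to (2,1), 3× right (reaching (2,4)), 2× down (reaching (4,4)) — 6 moves in all.
Check: all required cells visited.

(1,1) -> (2,1) -> (2,2) -> (2,3) -> (2,4) -> (3,4) -> (4,4)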